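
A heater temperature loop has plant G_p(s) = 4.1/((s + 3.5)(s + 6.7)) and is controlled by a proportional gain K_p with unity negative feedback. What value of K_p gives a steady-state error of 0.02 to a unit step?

K_p = 280

The loop is type 0, so e_ss(step) = 1/(1 + K_pos) with K_pos = K_p·G_p(0).
G_p(0) = 0.1748. Require 1/(1 + K_p·0.1748) = 0.02, so 1 + 0.1748·K_p = 50.
K_p = (50 − 1)/0.1748 = 280.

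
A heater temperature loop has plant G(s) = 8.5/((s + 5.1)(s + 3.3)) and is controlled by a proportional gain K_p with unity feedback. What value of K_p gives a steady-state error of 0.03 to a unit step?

Steady-state error for a unit step on this type-0 loop is 1/(1 + K_p·G(0)).
G(0) = 0.5051. Require 1/(1 + K_p·0.5051) = 0.03, so 1 + 0.5051·K_p = 33.33.
K_p = (33.33 − 1)/0.5051 = 64.

K_p = 64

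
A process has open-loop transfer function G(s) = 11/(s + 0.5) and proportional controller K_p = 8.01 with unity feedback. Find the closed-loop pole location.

s = -88.61

Closed-loop transfer function: T(s) = K_p·G(s)/(1 + K_p·G(s)) = 88.11/(s + 0.5 + 88.11) = 88.11/(s + 88.61).
The closed-loop pole is at s = −88.61.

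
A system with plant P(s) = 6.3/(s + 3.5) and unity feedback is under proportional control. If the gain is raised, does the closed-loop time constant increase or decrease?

Closed-loop pole is at s = −(3.5+K_p·6.3); larger K_p moves it further left, so τ = 1/(3.5+K_p·6.3) decreases.

decrease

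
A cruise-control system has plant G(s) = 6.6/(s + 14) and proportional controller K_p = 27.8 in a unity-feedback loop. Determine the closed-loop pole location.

Closed-loop transfer function: T(s) = K_p·G(s)/(1 + K_p·G(s)) = 183.5/(s + 14 + 183.5) = 183.5/(s + 197.5).
The closed-loop pole is at s = −197.5.

s = -197.5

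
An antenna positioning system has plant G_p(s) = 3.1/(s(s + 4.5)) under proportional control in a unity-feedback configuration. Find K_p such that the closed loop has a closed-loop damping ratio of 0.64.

K_p = 3.99

Closed-loop characteristic equation: s² + 4.5s + K_p·3.1 = 0.
So ω_n = √(3.1K_p) and 2ζω_n = 4.5, giving ζ = 4.5/(2√(3.1K_p)).
Setting ζ = 0.64: √(3.1K_p) = 4.5/(2·0.64) = 3.516, so K_p = 12.36/3.1 = 3.99.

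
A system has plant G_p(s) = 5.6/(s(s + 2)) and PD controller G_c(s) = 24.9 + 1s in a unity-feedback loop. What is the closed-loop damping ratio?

Forward path: (24.9 + 1s)·5.6/(s(s+2)). The closed-loop characteristic equation is s² + (2 + 5.6·1)s + 5.6·24.9 = 0.
That is s² + 7.6s + 139.4 = 0, so ω_n = 11.81 rad/s and ζ = 7.6/(2·11.81) = 0.3218.

ζ = 0.322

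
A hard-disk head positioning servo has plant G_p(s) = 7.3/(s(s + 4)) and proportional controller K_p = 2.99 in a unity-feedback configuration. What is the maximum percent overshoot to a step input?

From 1 + K_pG_p(s) = 0: s² + 4s + 21.83 = 0 ⇒ ω_n = 4.672, ζ = 0.4281.
%OS = 100·exp(−πζ/√(1−ζ²)) = 100·exp(−π·0.4281/√0.8167) = 22.6%.

22.6%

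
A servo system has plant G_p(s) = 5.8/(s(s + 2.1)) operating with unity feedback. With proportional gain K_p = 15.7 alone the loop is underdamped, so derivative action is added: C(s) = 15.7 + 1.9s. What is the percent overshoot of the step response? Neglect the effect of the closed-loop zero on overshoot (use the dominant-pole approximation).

5.11%

Forward path: (15.7 + 1.9s)·5.8/(s(s+2.1)). The closed-loop characteristic equation is s² + (2.1 + 5.8·1.9)s + 5.8·15.7 = 0.
That is s² + 13.12s + 91.06 = 0, so ω_n = 9.543 rad/s and ζ = 13.12/(2·9.543) = 0.6874.
%OS = 100·exp(−πζ/√(1−ζ²)) = 5.11%.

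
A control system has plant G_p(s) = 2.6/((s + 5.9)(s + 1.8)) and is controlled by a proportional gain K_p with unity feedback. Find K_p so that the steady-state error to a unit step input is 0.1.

For a type-0 loop with proportional control, e_ss = 1/(1 + K_p·G_p(0)).
G_p(0) = 0.2448. Require 1/(1 + K_p·0.2448) = 0.1, so 1 + 0.2448·K_p = 10.
K_p = (10 − 1)/0.2448 = 36.8.

K_p = 36.8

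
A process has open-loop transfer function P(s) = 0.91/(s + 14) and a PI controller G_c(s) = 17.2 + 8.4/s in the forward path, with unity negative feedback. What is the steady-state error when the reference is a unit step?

The open loop G_c(s)P(s) has a pole at the origin (type 1), so the static position error constant is infinite and e_ss = 1/(1+∞) = 0.

0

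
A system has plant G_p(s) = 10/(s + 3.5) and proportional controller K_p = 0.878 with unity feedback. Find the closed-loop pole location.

s = -12.28

Closed-loop transfer function: T(s) = K_p·G_p(s)/(1 + K_p·G_p(s)) = 8.78/(s + 3.5 + 8.78) = 8.78/(s + 12.28).
The closed-loop pole is at s = −12.28.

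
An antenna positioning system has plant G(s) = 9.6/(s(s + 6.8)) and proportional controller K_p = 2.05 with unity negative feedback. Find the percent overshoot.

2.36%

From 1 + K_pG(s) = 0: s² + 6.8s + 19.68 = 0 ⇒ ω_n = 4.436, ζ = 0.7664.
%OS = 100·exp(−πζ/√(1−ζ²)) = 100·exp(−π·0.7664/√0.4126) = 2.36%.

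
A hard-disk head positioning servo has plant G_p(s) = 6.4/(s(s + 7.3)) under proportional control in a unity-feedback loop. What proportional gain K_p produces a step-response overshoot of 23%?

From %OS = 100·exp(−πζ/√(1−ζ²)) = 23%, ζ = −ln(0.23)/√(π²+ln²(0.23)) = 0.4237.
Characteristic equation s² + 7.3s + 6.4K_p = 0 gives ζ = 7.3/(2√(6.4K_p)).
Setting ζ = 0.4237: √(6.4K_p) = 7.3/(2·0.4237) = 8.614, so K_p = 74.2/6.4 = 11.6.

K_p = 11.6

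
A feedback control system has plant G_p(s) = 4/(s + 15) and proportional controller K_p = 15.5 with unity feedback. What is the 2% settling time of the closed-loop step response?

T_s ≈ 0.0519 s

Closed-loop transfer function: T(s) = K_p·G_p(s)/(1 + K_p·G_p(s)) = 62/(s + 15 + 62) = 62/(s + 77).
Time constant τ = 1/77 = 0.01299 s, so the 2% settling time is about 4τ = 0.0519 s.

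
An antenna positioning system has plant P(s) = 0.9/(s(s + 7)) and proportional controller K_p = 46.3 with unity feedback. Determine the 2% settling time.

Closed-loop characteristic equation: s² + 7s + 41.67 = 0, so ω_n = 6.455 rad/s and ζ = 7/(2·6.455) = 0.5422.
2% settling time T_s ≈ 4/(ζω_n) = 4/3.5 = 1.14 s.

T_s ≈ 1.14 s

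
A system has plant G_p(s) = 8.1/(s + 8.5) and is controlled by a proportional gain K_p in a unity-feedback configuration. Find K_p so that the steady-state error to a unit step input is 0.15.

Steady-state error for a unit step on this type-0 loop is 1/(1 + K_p·G_p(0)).
G_p(0) = 0.9529. Require 1/(1 + K_p·0.9529) = 0.15, so 1 + 0.9529·K_p = 6.667.
K_p = (6.667 − 1)/0.9529 = 5.95.

K_p = 5.95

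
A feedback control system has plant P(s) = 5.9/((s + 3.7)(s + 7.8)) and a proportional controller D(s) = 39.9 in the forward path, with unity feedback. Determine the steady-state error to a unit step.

0.109

The loop is type 0. Static position error constant K_pos = D(0)·P(0) = 39.9·0.2044 = 8.157.
Steady-state error to a unit step: e_ss = 1/(1+K_pos) = 1/9.157 = 0.109.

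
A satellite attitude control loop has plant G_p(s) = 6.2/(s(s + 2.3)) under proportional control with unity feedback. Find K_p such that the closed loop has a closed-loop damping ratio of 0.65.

Closed-loop characteristic equation: s² + 2.3s + K_p·6.2 = 0.
So ω_n = √(6.2K_p) and 2ζω_n = 2.3, giving ζ = 2.3/(2√(6.2K_p)).
Setting ζ = 0.65: √(6.2K_p) = 2.3/(2·0.65) = 1.769, so K_p = 3.13/6.2 = 0.505.

K_p = 0.505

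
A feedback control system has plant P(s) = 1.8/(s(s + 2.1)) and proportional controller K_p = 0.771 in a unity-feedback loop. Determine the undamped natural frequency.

1 + K_p·P(s) = 0 gives s² + 2.1s + 1.388 = 0.
So ω_n² = 1.388 ⇒ ω_n = 1.178 rad/s, and ζ = 2.1/(2ω_n) = 0.891.

ω_n = 1.18 rad/s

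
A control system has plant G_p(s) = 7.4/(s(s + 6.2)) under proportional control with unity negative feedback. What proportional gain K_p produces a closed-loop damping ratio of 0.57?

Closed-loop characteristic equation: s² + 6.2s + K_p·7.4 = 0.
So ω_n = √(7.4K_p) and 2ζω_n = 6.2, giving ζ = 6.2/(2√(7.4K_p)).
Setting ζ = 0.57: √(7.4K_p) = 6.2/(2·0.57) = 5.439, so K_p = 29.58/7.4 = 4.

K_p = 4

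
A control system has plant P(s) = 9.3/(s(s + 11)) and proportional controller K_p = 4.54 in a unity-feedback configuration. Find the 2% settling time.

T_s ≈ 0.727 s

Closed-loop characteristic equation: s² + 11s + 42.22 = 0, so ω_n = 6.498 rad/s and ζ = 11/(2·6.498) = 0.8464.
2% settling time T_s ≈ 4/(ζω_n) = 4/5.5 = 0.727 s.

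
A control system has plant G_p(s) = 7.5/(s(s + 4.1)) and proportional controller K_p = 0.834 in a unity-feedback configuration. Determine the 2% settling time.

From 1 + K_pG_p(s) = 0: s² + 4.1s + 6.255 = 0 ⇒ ω_n = 2.501, ζ = 0.8197.
2% settling time T_s ≈ 4/(ζω_n) = 4/2.05 = 1.95 s.

T_s ≈ 1.95 s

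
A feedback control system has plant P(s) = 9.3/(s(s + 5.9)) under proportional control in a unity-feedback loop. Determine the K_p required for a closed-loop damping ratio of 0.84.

Closed-loop characteristic equation: s² + 5.9s + K_p·9.3 = 0.
So ω_n = √(9.3K_p) and 2ζω_n = 5.9, giving ζ = 5.9/(2√(9.3K_p)).
Setting ζ = 0.84: √(9.3K_p) = 5.9/(2·0.84) = 3.512, so K_p = 12.33/9.3 = 1.33.

K_p = 1.33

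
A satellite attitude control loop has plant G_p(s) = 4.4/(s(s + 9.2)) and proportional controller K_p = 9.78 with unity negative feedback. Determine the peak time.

Closed-loop characteristic equation: s² + 9.2s + 43.03 = 0, so ω_n = 6.56 rad/s and ζ = 9.2/(2·6.56) = 0.7012.
Damped frequency ω_d = ω_n√(1−ζ²) = 4.677 rad/s, so peak time T_p = π/ω_d = 0.672 s.

T_p = 0.672 s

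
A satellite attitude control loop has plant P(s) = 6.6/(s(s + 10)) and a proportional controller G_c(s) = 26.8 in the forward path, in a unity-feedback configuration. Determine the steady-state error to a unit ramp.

The loop has one pole at the origin (type 1). Velocity error constant K_v = lim_{s→0} s·G_c(s)P(s) = 26.8·6.6/10 = 17.69.
Steady-state error to a unit ramp: e_ss = 1/K_v = 0.0565.

0.0565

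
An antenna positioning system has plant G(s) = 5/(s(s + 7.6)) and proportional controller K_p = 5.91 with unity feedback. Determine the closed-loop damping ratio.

ζ = 0.699

1 + K_p·G(s) = 0 gives s² + 7.6s + 29.55 = 0.
Matching s² + 2ζω_n s + ω_n²: ω_n = √29.55 = 5.436 rad/s and 2ζω_n = 7.6, so ζ = 7.6/(2·5.436) = 0.699.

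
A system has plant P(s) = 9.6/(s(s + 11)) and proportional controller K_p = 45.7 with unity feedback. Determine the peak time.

The closed-loop denominator s² + 11s + 438.7 gives ω_n = √438.7 = 20.95 and ζ = 11/(2ω_n) = 0.2626.
Damped frequency ω_d = ω_n√(1−ζ²) = 20.21 rad/s, so peak time T_p = π/ω_d = 0.155 s.

T_p = 0.155 s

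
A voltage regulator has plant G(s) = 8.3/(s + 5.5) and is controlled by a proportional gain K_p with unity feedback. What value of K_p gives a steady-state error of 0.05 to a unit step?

The loop is type 0, so e_ss(step) = 1/(1 + K_pos) with K_pos = K_p·G(0).
G(0) = 1.509. Require 1/(1 + K_p·1.509) = 0.05, so 1 + 1.509·K_p = 20.
K_p = (20 − 1)/1.509 = 12.6.

K_p = 12.6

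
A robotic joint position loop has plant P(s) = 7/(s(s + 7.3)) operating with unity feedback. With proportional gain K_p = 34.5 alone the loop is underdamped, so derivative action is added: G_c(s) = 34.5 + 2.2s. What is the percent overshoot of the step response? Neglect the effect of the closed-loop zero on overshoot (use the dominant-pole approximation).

3.48%

Forward path: (34.5 + 2.2s)·7/(s(s+7.3)). The closed-loop characteristic equation is s² + (7.3 + 7·2.2)s + 7·34.5 = 0.
That is s² + 22.7s + 241.5 = 0, so ω_n = 15.54 rad/s and ζ = 22.7/(2·15.54) = 0.7304.
%OS = 100·exp(−πζ/√(1−ζ²)) = 3.48%.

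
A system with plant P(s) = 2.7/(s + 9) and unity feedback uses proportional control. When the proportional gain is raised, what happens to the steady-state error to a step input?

e_ss = 1/(1 + K_p·P(0)); a larger K_p raises the denominator, so e_ss decreases.

decrease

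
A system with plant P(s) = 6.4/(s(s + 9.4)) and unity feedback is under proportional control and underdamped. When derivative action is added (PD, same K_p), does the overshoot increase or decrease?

The derivative term adds K·K_d to the s-coefficient of the characteristic equation, raising 2ζω_n while ω_n is unchanged; ζ increases, so overshoot decreases.

decrease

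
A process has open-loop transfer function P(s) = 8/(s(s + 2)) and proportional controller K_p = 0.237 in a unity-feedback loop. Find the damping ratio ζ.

1 + K_p·P(s) = 0 gives s² + 2s + 1.896 = 0.
So ω_n² = 1.896 ⇒ ω_n = 1.377 rad/s, and ζ = 2/(2ω_n) = 0.726.

ζ = 0.726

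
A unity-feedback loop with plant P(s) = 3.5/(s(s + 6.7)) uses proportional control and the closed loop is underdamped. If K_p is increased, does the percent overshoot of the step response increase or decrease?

increase

Characteristic equation s² + 6.7s + K_p·3.5 = 0: raising K_p raises ω_n while 2ζω_n = 6.7 is fixed, so ζ falls and overshoot grows.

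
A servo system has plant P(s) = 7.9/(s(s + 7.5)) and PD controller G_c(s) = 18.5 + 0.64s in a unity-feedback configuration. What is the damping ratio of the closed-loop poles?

Forward path: (18.5 + 0.64s)·7.9/(s(s+7.5)). The closed-loop characteristic equation is s² + (7.5 + 7.9·0.64)s + 7.9·18.5 = 0.
That is s² + 12.56s + 146.2 = 0, so ω_n = 12.09 rad/s and ζ = 12.56/(2·12.09) = 0.5193.

ζ = 0.519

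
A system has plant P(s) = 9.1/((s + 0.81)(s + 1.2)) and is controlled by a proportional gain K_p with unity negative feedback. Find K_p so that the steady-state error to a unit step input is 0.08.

The loop is type 0, so e_ss(step) = 1/(1 + K_pos) with K_pos = K_p·P(0).
P(0) = 9.362. Require 1/(1 + K_p·9.362) = 0.08, so 1 + 9.362·K_p = 12.5.
K_p = (12.5 − 1)/9.362 = 1.23.

K_p = 1.23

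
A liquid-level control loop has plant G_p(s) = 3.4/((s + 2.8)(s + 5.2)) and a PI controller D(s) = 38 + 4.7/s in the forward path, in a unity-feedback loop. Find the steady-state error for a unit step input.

The open loop D(s)G_p(s) has a pole at the origin (type 1), so the static position error constant is infinite and e_ss = 1/(1+∞) = 0.

0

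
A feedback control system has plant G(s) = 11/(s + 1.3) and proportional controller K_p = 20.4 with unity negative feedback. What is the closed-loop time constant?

Closed-loop transfer function: T(s) = K_p·G(s)/(1 + K_p·G(s)) = 224.4/(s + 1.3 + 224.4) = 224.4/(s + 225.7).
Time constant τ = 1/225.7 = 0.00443 s.

τ = 0.00443 s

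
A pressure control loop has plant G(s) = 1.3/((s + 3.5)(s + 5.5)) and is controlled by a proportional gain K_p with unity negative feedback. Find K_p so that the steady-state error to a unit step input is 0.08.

The loop is type 0, so e_ss(step) = 1/(1 + K_pos) with K_pos = K_p·G(0).
G(0) = 0.06753. Require 1/(1 + K_p·0.06753) = 0.08, so 1 + 0.06753·K_p = 12.5.
K_p = (12.5 − 1)/0.06753 = 170.

K_p = 170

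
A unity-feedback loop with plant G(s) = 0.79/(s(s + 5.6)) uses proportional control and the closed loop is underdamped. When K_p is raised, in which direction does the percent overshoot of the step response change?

Characteristic equation s² + 5.6s + K_p·0.79 = 0: raising K_p raises ω_n while 2ζω_n = 5.6 is fixed, so ζ falls and overshoot grows.

increase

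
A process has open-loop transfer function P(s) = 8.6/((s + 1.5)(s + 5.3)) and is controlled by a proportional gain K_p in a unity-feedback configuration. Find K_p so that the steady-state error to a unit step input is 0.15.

K_p = 5.24

The loop is type 0, so e_ss(step) = 1/(1 + K_pos) with K_pos = K_p·P(0).
P(0) = 1.082. Require 1/(1 + K_p·1.082) = 0.15, so 1 + 1.082·K_p = 6.667.
K_p = (6.667 − 1)/1.082 = 5.24.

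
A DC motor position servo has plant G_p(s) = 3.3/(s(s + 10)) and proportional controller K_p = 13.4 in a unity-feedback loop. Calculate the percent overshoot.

2.78%

Closed-loop characteristic equation: s² + 10s + 44.22 = 0, so ω_n = 6.65 rad/s and ζ = 10/(2·6.65) = 0.7519.
%OS = 100·exp(−πζ/√(1−ζ²)) = 100·exp(−π·0.7519/√0.4346) = 2.78%.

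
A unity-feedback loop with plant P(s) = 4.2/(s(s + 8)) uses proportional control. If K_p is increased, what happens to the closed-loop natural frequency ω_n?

ω_n = √(4.2·K_p), which grows with K_p.

increase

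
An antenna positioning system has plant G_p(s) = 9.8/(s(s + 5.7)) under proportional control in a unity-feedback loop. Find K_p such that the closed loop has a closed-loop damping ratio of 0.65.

Closed-loop characteristic equation: s² + 5.7s + K_p·9.8 = 0.
So ω_n = √(9.8K_p) and 2ζω_n = 5.7, giving ζ = 5.7/(2√(9.8K_p)).
Setting ζ = 0.65: √(9.8K_p) = 5.7/(2·0.65) = 4.385, so K_p = 19.22/9.8 = 1.96.

K_p = 1.96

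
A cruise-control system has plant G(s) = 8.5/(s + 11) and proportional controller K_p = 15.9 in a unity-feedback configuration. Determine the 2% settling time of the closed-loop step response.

T_s ≈ 0.0274 s

Closed-loop transfer function: T(s) = K_p·G(s)/(1 + K_p·G(s)) = 135.2/(s + 11 + 135.2) = 135.2/(s + 146.2).
Time constant τ = 1/146.2 = 0.006842 s, so the 2% settling time is about 4τ = 0.0274 s.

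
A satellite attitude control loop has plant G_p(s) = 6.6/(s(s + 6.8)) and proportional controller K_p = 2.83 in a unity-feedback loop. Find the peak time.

T_p = 1.18 s

Closed-loop characteristic equation: s² + 6.8s + 18.68 = 0, so ω_n = 4.322 rad/s and ζ = 6.8/(2·4.322) = 0.7867.
Damped frequency ω_d = ω_n√(1−ζ²) = 2.668 rad/s, so peak time T_p = π/ω_d = 1.18 s.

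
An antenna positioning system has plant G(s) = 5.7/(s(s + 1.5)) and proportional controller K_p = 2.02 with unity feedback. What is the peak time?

T_p = 0.949 s

The closed-loop denominator s² + 1.5s + 11.51 gives ω_n = √11.51 = 3.393 and ζ = 1.5/(2ω_n) = 0.221.
Damped frequency ω_d = ω_n√(1−ζ²) = 3.309 rad/s, so peak time T_p = π/ω_d = 0.949 s.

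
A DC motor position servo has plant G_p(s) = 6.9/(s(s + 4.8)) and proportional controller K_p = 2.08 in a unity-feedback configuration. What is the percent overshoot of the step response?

7.64%

Closed-loop characteristic equation: s² + 4.8s + 14.35 = 0, so ω_n = 3.788 rad/s and ζ = 4.8/(2·3.788) = 0.6335.
%OS = 100·exp(−πζ/√(1−ζ²)) = 100·exp(−π·0.6335/√0.5987) = 7.64%.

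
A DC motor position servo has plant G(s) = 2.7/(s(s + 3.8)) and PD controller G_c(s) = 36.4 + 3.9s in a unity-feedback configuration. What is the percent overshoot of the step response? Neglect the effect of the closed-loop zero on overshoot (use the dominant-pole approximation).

3.74%

Forward path: (36.4 + 3.9s)·2.7/(s(s+3.8)). The closed-loop characteristic equation is s² + (3.8 + 2.7·3.9)s + 2.7·36.4 = 0.
That is s² + 14.33s + 98.28 = 0, so ω_n = 9.914 rad/s and ζ = 14.33/(2·9.914) = 0.7227.
%OS = 100·exp(−πζ/√(1−ζ²)) = 3.74%.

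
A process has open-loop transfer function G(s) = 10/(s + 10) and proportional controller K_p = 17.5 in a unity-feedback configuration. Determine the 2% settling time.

Closed-loop transfer function: T(s) = K_p·G(s)/(1 + K_p·G(s)) = 175/(s + 10 + 175) = 175/(s + 185).
Time constant τ = 1/185 = 0.005405 s, so the 2% settling time is about 4τ = 0.0216 s.

T_s ≈ 0.0216 s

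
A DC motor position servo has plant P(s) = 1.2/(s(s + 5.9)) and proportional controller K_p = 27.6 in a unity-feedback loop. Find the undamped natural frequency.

ω_n = 5.75 rad/s

The closed-loop denominator is s(s+5.9) + 27.6·1.2 = s² + 5.9s + 33.12.
Matching s² + 2ζω_n s + ω_n²: ω_n = √33.12 = 5.755 rad/s and 2ζω_n = 5.9, so ζ = 5.9/(2·5.755) = 0.513.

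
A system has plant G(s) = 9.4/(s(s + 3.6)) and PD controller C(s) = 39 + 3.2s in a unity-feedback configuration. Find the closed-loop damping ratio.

Forward path: (39 + 3.2s)·9.4/(s(s+3.6)). The closed-loop characteristic equation is s² + (3.6 + 9.4·3.2)s + 9.4·39 = 0.
That is s² + 33.68s + 366.6 = 0, so ω_n = 19.15 rad/s and ζ = 33.68/(2·19.15) = 0.8795.

ζ = 0.88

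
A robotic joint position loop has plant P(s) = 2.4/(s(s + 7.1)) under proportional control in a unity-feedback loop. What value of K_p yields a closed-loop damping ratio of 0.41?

K_p = 31.2

Closed-loop characteristic equation: s² + 7.1s + K_p·2.4 = 0.
So ω_n = √(2.4K_p) and 2ζω_n = 7.1, giving ζ = 7.1/(2√(2.4K_p)).
Setting ζ = 0.41: √(2.4K_p) = 7.1/(2·0.41) = 8.659, so K_p = 74.97/2.4 = 31.2.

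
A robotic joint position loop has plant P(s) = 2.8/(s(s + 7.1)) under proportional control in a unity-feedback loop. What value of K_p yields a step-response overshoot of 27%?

K_p = 30.4

From %OS = 100·exp(−πζ/√(1−ζ²)) = 27%, ζ = −ln(0.27)/√(π²+ln²(0.27)) = 0.3847.
Characteristic equation s² + 7.1s + 2.8K_p = 0 gives ζ = 7.1/(2√(2.8K_p)).
Setting ζ = 0.3847: √(2.8K_p) = 7.1/(2·0.3847) = 9.228, so K_p = 85.16/2.8 = 30.4.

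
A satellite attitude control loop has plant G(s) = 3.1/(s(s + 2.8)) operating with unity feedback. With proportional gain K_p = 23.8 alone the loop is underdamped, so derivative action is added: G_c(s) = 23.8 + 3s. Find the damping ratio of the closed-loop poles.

Forward path: (23.8 + 3s)·3.1/(s(s+2.8)). The closed-loop characteristic equation is s² + (2.8 + 3.1·3)s + 3.1·23.8 = 0.
That is s² + 12.1s + 73.78 = 0, so ω_n = 8.59 rad/s and ζ = 12.1/(2·8.59) = 0.7043.

ζ = 0.704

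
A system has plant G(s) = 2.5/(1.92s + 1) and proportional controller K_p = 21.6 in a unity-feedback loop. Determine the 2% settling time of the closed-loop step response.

T_s ≈ 0.14 s

Closed loop: T(s) = K_p·G/(1+K_p·G) = 54/(1.92s + 1 + 54), with pole at s = −(1 + 54)/1.92 = −28.65.
τ = 1/28.65 = 0.03491 s, so 2% settling time ≈ 4τ = 0.14 s.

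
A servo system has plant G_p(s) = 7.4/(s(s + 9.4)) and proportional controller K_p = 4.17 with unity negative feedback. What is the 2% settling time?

T_s ≈ 0.851 s

From 1 + K_pG_p(s) = 0: s² + 9.4s + 30.86 = 0 ⇒ ω_n = 5.555, ζ = 0.8461.
2% settling time T_s ≈ 4/(ζω_n) = 4/4.7 = 0.851 s.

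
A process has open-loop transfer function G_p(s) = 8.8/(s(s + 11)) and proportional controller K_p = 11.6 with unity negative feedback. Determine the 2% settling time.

T_s ≈ 0.727 s

Closed-loop characteristic equation: s² + 11s + 102.1 = 0, so ω_n = 10.1 rad/s and ζ = 11/(2·10.1) = 0.5444.
2% settling time T_s ≈ 4/(ζω_n) = 4/5.5 = 0.727 s.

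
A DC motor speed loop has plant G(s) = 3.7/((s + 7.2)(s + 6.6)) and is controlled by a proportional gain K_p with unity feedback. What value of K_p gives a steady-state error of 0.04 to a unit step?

K_p = 308

The loop is type 0, so e_ss(step) = 1/(1 + K_pos) with K_pos = K_p·G(0).
G(0) = 0.07786. Require 1/(1 + K_p·0.07786) = 0.04, so 1 + 0.07786·K_p = 25.
K_p = (25 − 1)/0.07786 = 308.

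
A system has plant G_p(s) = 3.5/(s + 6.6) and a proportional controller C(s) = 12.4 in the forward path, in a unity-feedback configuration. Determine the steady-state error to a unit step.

0.132

The loop is type 0. Static position error constant K_pos = C(0)·G_p(0) = 12.4·0.5303 = 6.576.
Steady-state error to a unit step: e_ss = 1/(1+K_pos) = 1/7.576 = 0.132.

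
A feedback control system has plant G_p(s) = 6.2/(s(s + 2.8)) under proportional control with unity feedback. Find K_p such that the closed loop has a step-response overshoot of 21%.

From %OS = 100·exp(−πζ/√(1−ζ²)) = 21%, ζ = −ln(0.21)/√(π²+ln²(0.21)) = 0.4449.
Characteristic equation s² + 2.8s + 6.2K_p = 0 gives ζ = 2.8/(2√(6.2K_p)).
Setting ζ = 0.4449: √(6.2K_p) = 2.8/(2·0.4449) = 3.147, so K_p = 9.902/6.2 = 1.6.

K_p = 1.6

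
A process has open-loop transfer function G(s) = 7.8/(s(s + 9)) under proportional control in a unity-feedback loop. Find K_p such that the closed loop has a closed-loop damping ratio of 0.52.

K_p = 9.6

Closed-loop characteristic equation: s² + 9s + K_p·7.8 = 0.
So ω_n = √(7.8K_p) and 2ζω_n = 9, giving ζ = 9/(2√(7.8K_p)).
Setting ζ = 0.52: √(7.8K_p) = 9/(2·0.52) = 8.654, so K_p = 74.89/7.8 = 9.6.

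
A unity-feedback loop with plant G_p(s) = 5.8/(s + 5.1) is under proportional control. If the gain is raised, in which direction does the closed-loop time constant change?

The closed-loop bandwidth 5.1+K_p·5.8 grows with K_p, so τ shrinks.

decrease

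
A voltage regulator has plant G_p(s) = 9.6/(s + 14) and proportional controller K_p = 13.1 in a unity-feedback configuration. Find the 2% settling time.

Closed-loop transfer function: T(s) = K_p·G_p(s)/(1 + K_p·G_p(s)) = 125.8/(s + 14 + 125.8) = 125.8/(s + 139.8).
Time constant τ = 1/139.8 = 0.007155 s, so the 2% settling time is about 4τ = 0.0286 s.

T_s ≈ 0.0286 s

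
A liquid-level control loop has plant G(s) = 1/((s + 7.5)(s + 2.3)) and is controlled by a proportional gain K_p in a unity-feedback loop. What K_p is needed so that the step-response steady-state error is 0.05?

The loop is type 0, so e_ss(step) = 1/(1 + K_pos) with K_pos = K_p·G(0).
G(0) = 0.05797. Require 1/(1 + K_p·0.05797) = 0.05, so 1 + 0.05797·K_p = 20.
K_p = (20 − 1)/0.05797 = 328.

K_p = 328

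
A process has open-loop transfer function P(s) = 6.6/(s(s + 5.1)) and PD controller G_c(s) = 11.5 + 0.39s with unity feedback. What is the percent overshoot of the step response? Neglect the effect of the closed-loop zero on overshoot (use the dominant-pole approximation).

21.4%

Forward path: (11.5 + 0.39s)·6.6/(s(s+5.1)). The closed-loop characteristic equation is s² + (5.1 + 6.6·0.39)s + 6.6·11.5 = 0.
That is s² + 7.674s + 75.9 = 0, so ω_n = 8.712 rad/s and ζ = 7.674/(2·8.712) = 0.4404.
%OS = 100·exp(−πζ/√(1−ζ²)) = 21.4%.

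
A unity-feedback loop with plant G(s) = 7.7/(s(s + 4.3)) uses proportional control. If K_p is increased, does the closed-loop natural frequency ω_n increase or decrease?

increase

ω_n = √(7.7·K_p), which grows with K_p.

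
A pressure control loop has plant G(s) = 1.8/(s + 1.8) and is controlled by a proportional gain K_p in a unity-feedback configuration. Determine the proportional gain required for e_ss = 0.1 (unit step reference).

The loop is type 0, so e_ss(step) = 1/(1 + K_pos) with K_pos = K_p·G(0).
G(0) = 1. Require 1/(1 + K_p·1) = 0.1, so 1 + 1·K_p = 10.
K_p = (10 − 1)/1 = 9.

K_p = 9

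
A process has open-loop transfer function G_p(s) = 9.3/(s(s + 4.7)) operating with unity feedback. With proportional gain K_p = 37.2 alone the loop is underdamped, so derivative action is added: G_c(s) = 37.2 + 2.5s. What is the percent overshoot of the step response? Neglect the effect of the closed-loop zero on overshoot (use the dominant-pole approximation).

2.8%

Forward path: (37.2 + 2.5s)·9.3/(s(s+4.7)). The closed-loop characteristic equation is s² + (4.7 + 9.3·2.5)s + 9.3·37.2 = 0.
That is s² + 27.95s + 346 = 0, so ω_n = 18.6 rad/s and ζ = 27.95/(2·18.6) = 0.7513.
%OS = 100·exp(−πζ/√(1−ζ²)) = 2.8%.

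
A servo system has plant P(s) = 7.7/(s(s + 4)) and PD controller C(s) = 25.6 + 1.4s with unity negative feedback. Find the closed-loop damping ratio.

Forward path: (25.6 + 1.4s)·7.7/(s(s+4)). The closed-loop characteristic equation is s² + (4 + 7.7·1.4)s + 7.7·25.6 = 0.
That is s² + 14.78s + 197.1 = 0, so ω_n = 14.04 rad/s and ζ = 14.78/(2·14.04) = 0.5264.

ζ = 0.526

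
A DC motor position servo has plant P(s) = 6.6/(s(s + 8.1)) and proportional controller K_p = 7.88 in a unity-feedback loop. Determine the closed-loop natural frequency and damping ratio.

ω_n = 7.21 rad/s, ζ = 0.562

1 + K_p·P(s) = 0 gives s² + 8.1s + 52.01 = 0.
Matching s² + 2ζω_n s + ω_n²: ω_n = √52.01 = 7.212 rad/s and 2ζω_n = 8.1, so ζ = 8.1/(2·7.212) = 0.562.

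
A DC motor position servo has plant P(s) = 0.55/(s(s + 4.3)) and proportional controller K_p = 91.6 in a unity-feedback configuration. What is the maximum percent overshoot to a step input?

From 1 + K_pP(s) = 0: s² + 4.3s + 50.38 = 0 ⇒ ω_n = 7.098, ζ = 0.3029.
%OS = 100·exp(−πζ/√(1−ζ²)) = 100·exp(−π·0.3029/√0.9082) = 36.8%.

36.8%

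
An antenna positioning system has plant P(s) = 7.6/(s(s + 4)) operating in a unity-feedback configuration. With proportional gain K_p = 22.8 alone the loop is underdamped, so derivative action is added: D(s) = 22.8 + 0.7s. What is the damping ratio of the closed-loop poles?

Forward path: (22.8 + 0.7s)·7.6/(s(s+4)). The closed-loop characteristic equation is s² + (4 + 7.6·0.7)s + 7.6·22.8 = 0.
That is s² + 9.32s + 173.3 = 0, so ω_n = 13.16 rad/s and ζ = 9.32/(2·13.16) = 0.354.

ζ = 0.354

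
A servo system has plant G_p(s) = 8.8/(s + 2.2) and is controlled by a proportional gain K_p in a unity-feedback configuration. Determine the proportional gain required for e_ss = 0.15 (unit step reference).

The loop is type 0, so e_ss(step) = 1/(1 + K_pos) with K_pos = K_p·G_p(0).
G_p(0) = 4. Require 1/(1 + K_p·4) = 0.15, so 1 + 4·K_p = 6.667.
K_p = (6.667 − 1)/4 = 1.42.

K_p = 1.42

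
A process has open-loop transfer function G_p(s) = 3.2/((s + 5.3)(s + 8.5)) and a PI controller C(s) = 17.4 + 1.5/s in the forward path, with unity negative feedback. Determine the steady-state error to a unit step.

The open loop C(s)G_p(s) has a pole at the origin (type 1), so the static position error constant is infinite and e_ss = 1/(1+∞) = 0.

0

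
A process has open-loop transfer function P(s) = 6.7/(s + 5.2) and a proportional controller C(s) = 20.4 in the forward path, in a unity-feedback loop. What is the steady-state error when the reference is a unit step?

0.0367

The loop is type 0. Static position error constant K_pos = C(0)·P(0) = 20.4·1.288 = 26.28.
Steady-state error to a unit step: e_ss = 1/(1+K_pos) = 1/27.28 = 0.0367.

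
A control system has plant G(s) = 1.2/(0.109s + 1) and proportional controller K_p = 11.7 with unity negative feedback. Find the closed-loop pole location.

Closed loop: T(s) = K_p·G/(1+K_p·G) = 14.04/(0.109s + 1 + 14.04), with pole at s = −(1 + 14.04)/0.109 = −138.

s = -138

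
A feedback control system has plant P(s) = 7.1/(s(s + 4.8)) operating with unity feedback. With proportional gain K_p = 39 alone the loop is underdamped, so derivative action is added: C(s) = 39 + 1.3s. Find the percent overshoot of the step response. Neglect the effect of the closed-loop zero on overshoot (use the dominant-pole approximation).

23.2%

Forward path: (39 + 1.3s)·7.1/(s(s+4.8)). The closed-loop characteristic equation is s² + (4.8 + 7.1·1.3)s + 7.1·39 = 0.
That is s² + 14.03s + 276.9 = 0, so ω_n = 16.64 rad/s and ζ = 14.03/(2·16.64) = 0.4216.
%OS = 100·exp(−πζ/√(1−ζ²)) = 23.2%.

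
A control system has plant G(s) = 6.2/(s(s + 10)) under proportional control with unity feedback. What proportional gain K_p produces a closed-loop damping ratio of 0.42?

Closed-loop characteristic equation: s² + 10s + K_p·6.2 = 0.
So ω_n = √(6.2K_p) and 2ζω_n = 10, giving ζ = 10/(2√(6.2K_p)).
Setting ζ = 0.42: √(6.2K_p) = 10/(2·0.42) = 11.9, so K_p = 141.7/6.2 = 22.9.

K_p = 22.9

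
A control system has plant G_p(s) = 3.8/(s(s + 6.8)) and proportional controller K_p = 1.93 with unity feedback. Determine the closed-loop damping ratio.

The closed-loop denominator is s(s+6.8) + 1.93·3.8 = s² + 6.8s + 7.334.
Matching s² + 2ζω_n s + ω_n²: ω_n = √7.334 = 2.708 rad/s and 2ζω_n = 6.8, so ζ = 6.8/(2·2.708) = 1.26.

ζ = 1.26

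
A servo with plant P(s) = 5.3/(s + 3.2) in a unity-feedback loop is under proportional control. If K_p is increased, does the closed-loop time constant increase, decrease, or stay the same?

decrease

The closed-loop bandwidth 3.2+K_p·5.3 grows with K_p, so τ shrinks.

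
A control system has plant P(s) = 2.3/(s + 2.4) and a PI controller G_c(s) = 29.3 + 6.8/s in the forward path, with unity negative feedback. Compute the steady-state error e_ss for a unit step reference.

0

The open loop G_c(s)P(s) has a pole at the origin (type 1), so the static position error constant is infinite and e_ss = 1/(1+∞) = 0.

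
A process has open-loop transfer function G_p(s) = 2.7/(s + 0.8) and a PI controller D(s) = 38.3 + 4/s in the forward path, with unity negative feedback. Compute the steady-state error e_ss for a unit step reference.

0

The open loop D(s)G_p(s) has a pole at the origin (type 1), so the static position error constant is infinite and e_ss = 1/(1+∞) = 0.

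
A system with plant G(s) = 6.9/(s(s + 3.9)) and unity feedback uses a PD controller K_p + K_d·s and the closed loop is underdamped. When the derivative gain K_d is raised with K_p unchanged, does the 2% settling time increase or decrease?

Characteristic equation s² + (3.9 + 6.9K_d)s + 6.9K_p = 0: raising K_d increases ζω_n = (3.9+6.9K_d)/2 while the loop stays underdamped, so T_s ≈ 4/(ζω_n) decreases.

decrease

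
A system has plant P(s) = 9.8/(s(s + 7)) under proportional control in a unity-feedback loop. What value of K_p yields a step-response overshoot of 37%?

K_p = 13.7

From %OS = 100·exp(−πζ/√(1−ζ²)) = 37%, ζ = −ln(0.37)/√(π²+ln²(0.37)) = 0.3017.
Characteristic equation s² + 7s + 9.8K_p = 0 gives ζ = 7/(2√(9.8K_p)).
Setting ζ = 0.3017: √(9.8K_p) = 7/(2·0.3017) = 11.6, so K_p = 134.6/9.8 = 13.7.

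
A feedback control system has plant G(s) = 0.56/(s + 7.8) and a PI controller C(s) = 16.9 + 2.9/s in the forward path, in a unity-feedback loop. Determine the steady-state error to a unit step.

The open loop C(s)G(s) has a pole at the origin (type 1), so the static position error constant is infinite and e_ss = 1/(1+∞) = 0.

0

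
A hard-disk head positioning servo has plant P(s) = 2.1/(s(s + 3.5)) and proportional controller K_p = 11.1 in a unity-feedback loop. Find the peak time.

T_p = 0.698 s

The closed-loop denominator s² + 3.5s + 23.31 gives ω_n = √23.31 = 4.828 and ζ = 3.5/(2ω_n) = 0.3625.
Damped frequency ω_d = ω_n√(1−ζ²) = 4.5 rad/s, so peak time T_p = π/ω_d = 0.698 s.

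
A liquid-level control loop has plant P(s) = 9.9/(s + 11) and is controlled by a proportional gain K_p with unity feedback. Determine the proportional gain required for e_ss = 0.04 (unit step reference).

Steady-state error for a unit step on this type-0 loop is 1/(1 + K_p·P(0)).
P(0) = 0.9. Require 1/(1 + K_p·0.9) = 0.04, so 1 + 0.9·K_p = 25.
K_p = (25 − 1)/0.9 = 26.7.

K_p = 26.7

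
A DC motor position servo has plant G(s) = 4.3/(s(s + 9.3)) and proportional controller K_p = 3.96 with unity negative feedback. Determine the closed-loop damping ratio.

ζ = 1.13

The closed-loop denominator is s(s+9.3) + 3.96·4.3 = s² + 9.3s + 17.03.
Matching s² + 2ζω_n s + ω_n²: ω_n = √17.03 = 4.126 rad/s and 2ζω_n = 9.3, so ζ = 9.3/(2·4.126) = 1.13.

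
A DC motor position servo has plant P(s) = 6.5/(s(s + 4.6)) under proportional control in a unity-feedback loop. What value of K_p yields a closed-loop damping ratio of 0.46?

K_p = 3.85

Closed-loop characteristic equation: s² + 4.6s + K_p·6.5 = 0.
So ω_n = √(6.5K_p) and 2ζω_n = 4.6, giving ζ = 4.6/(2√(6.5K_p)).
Setting ζ = 0.46: √(6.5K_p) = 4.6/(2·0.46) = 5, so K_p = 25/6.5 = 3.85.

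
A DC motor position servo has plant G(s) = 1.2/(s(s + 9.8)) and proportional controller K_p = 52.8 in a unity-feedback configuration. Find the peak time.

The closed-loop denominator s² + 9.8s + 63.36 gives ω_n = √63.36 = 7.96 and ζ = 9.8/(2ω_n) = 0.6156.
Damped frequency ω_d = ω_n√(1−ζ²) = 6.273 rad/s, so peak time T_p = π/ω_d = 0.501 s.

T_p = 0.501 s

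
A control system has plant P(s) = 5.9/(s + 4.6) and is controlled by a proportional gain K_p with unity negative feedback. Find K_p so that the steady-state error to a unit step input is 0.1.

K_p = 7.02

For a type-0 loop with proportional control, e_ss = 1/(1 + K_p·P(0)).
P(0) = 1.283. Require 1/(1 + K_p·1.283) = 0.1, so 1 + 1.283·K_p = 10.
K_p = (10 − 1)/1.283 = 7.02.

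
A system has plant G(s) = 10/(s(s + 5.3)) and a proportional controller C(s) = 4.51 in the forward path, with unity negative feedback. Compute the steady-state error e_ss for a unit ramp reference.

0.118

The loop has one pole at the origin (type 1). Velocity error constant K_v = lim_{s→0} s·C(s)G(s) = 4.51·10/5.3 = 8.509.
Steady-state error to a unit ramp: e_ss = 1/K_v = 0.118.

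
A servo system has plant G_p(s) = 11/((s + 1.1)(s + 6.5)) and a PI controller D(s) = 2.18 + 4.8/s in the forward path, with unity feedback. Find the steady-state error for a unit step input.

0

The open loop D(s)G_p(s) has a pole at the origin (type 1), so the static position error constant is infinite and e_ss = 1/(1+∞) = 0.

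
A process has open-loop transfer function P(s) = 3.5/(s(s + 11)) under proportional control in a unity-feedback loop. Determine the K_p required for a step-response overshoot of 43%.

K_p = 128

From %OS = 100·exp(−πζ/√(1−ζ²)) = 43%, ζ = −ln(0.43)/√(π²+ln²(0.43)) = 0.2594.
Characteristic equation s² + 11s + 3.5K_p = 0 gives ζ = 11/(2√(3.5K_p)).
Setting ζ = 0.2594: √(3.5K_p) = 11/(2·0.2594) = 21.2, so K_p = 449.4/3.5 = 128.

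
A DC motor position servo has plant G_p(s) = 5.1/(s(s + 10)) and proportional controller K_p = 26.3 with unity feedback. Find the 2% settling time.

T_s ≈ 0.8 s

Closed-loop characteristic equation: s² + 10s + 134.1 = 0, so ω_n = 11.58 rad/s and ζ = 10/(2·11.58) = 0.4317.
2% settling time T_s ≈ 4/(ζω_n) = 4/5 = 0.8 s.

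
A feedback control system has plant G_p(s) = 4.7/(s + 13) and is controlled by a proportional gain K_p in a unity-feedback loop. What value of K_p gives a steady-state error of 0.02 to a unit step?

K_p = 136

The loop is type 0, so e_ss(step) = 1/(1 + K_pos) with K_pos = K_p·G_p(0).
G_p(0) = 0.3615. Require 1/(1 + K_p·0.3615) = 0.02, so 1 + 0.3615·K_p = 50.
K_p = (50 − 1)/0.3615 = 136.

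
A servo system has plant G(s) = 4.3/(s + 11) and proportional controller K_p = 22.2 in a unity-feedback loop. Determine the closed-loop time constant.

Closed-loop transfer function: T(s) = K_p·G(s)/(1 + K_p·G(s)) = 95.46/(s + 11 + 95.46) = 95.46/(s + 106.5).
Time constant τ = 1/106.5 = 0.00939 s.

τ = 0.00939 s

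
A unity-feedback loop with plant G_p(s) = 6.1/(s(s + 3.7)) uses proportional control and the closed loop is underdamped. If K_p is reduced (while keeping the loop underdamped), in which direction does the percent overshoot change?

ζ = 3.7/(2√(6.1K_p)) rises as K_p falls; higher damping means less overshoot.

decrease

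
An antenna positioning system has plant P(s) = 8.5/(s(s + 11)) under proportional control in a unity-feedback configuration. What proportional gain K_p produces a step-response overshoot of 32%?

From %OS = 100·exp(−πζ/√(1−ζ²)) = 32%, ζ = −ln(0.32)/√(π²+ln²(0.32)) = 0.341.
Characteristic equation s² + 11s + 8.5K_p = 0 gives ζ = 11/(2√(8.5K_p)).
Setting ζ = 0.341: √(8.5K_p) = 11/(2·0.341) = 16.13, so K_p = 260.2/8.5 = 30.6.

K_p = 30.6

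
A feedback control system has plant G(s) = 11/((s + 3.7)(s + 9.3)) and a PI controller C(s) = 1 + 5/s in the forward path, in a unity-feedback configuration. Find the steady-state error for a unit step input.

The open loop C(s)G(s) has a pole at the origin (type 1), so the static position error constant is infinite and e_ss = 1/(1+∞) = 0.

0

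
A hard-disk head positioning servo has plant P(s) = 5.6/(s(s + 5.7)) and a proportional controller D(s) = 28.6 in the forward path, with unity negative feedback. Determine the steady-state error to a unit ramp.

The loop has one pole at the origin (type 1). Velocity error constant K_v = lim_{s→0} s·D(s)P(s) = 28.6·5.6/5.7 = 28.1.
Steady-state error to a unit ramp: e_ss = 1/K_v = 0.0356.

0.0356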